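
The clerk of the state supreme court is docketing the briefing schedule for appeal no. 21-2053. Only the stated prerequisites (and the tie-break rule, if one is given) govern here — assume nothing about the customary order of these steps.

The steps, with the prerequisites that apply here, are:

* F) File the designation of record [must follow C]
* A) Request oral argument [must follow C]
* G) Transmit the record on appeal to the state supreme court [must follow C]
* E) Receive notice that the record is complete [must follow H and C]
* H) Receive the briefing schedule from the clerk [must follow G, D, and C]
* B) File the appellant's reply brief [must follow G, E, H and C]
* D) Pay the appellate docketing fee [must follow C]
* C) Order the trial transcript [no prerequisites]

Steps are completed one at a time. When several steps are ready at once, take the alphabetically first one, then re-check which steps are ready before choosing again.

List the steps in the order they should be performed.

C → A → D → F → G → H → E → B

C is the only step with nothing outstanding, so it goes first.
A, D, F and G are all available; A has the earlier label → A.
D, F and G are all available; D has the earlier label → D.
Ready: F and G. F has the earlier label → F.
That leaves G as the only ready step → G.
H is the only step now ready → H.
That leaves E as the only ready step → E.
Next only B has its prerequisites met → B.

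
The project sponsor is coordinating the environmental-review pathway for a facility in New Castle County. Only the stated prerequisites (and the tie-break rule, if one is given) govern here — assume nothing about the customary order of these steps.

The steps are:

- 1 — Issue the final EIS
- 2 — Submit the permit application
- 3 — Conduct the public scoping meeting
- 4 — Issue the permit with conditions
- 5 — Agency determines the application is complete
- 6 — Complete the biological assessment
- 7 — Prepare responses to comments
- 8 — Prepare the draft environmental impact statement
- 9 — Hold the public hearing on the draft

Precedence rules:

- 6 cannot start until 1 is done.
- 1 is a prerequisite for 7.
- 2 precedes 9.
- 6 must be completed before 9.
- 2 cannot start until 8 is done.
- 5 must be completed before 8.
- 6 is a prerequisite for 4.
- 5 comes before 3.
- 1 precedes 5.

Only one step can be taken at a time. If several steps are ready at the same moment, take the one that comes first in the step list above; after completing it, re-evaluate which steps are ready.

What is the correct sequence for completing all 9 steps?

1 has no prerequisites → 1 first.
5, 6 and 7 are all available; 5 is listed earlier → 5.
3 and 8 now also ready, so the ready set is {3, 6, 7, 8}; 3 is listed earlier → 3.
6, 7 and 8 are all available; 6 is listed earlier → 6.
4, 7 and 8 are all available; 4 is listed earlier → 4.
Ready: 7 and 8. 7 is listed earlier → 7.
8 is the only step now ready → 8.
2 is the only step now ready → 2.
9 needed 2 and 6, now all done → 9.

1 → 5 → 3 → 6 → 4 → 7 → 8 → 2 → 9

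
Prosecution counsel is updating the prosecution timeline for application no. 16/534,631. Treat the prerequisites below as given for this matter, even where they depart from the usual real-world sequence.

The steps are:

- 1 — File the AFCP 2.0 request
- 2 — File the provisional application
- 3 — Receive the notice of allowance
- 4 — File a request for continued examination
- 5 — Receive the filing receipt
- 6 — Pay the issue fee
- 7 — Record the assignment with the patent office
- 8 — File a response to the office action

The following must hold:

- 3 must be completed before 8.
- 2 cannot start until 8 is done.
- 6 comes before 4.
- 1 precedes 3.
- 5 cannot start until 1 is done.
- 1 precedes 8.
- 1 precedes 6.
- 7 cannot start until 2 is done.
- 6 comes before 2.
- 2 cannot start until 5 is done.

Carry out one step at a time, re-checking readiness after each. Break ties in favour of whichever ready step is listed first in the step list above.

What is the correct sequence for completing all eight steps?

1 3 5 6 4 8 2 7

1 is the only step with nothing outstanding, so it goes first.
3, 5 and 6 are all available; 3 is listed earlier → 3.
5, 6 and 8 are all available; 5 is listed earlier → 5.
Ready: 6 and 8. 6 is listed earlier → 6.
Ready: 4 and 8. 4 is listed earlier → 4.
8 needed 1 and 3, now all done → 8.
2 needed 5, 6 and 8, now all done → 2.
7 is the only step now ready → 7.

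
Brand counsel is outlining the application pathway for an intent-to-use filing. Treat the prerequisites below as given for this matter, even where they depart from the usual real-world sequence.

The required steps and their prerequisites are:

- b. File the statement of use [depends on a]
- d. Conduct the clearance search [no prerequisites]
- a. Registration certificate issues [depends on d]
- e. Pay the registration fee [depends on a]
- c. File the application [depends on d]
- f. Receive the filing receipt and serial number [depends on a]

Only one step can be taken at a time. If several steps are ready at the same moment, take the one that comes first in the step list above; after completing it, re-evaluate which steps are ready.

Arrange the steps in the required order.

d, a, b, e, c, f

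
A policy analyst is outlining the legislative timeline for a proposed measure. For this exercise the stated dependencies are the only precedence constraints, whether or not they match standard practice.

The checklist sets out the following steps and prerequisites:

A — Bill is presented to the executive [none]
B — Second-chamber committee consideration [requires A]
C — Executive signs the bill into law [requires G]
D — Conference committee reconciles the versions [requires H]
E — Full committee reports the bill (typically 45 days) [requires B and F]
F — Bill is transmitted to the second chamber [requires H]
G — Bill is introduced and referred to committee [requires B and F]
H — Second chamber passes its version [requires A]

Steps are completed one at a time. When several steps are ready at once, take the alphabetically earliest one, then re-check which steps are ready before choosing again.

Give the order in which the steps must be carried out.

A, B, H, D, F, E, G, C

Only A has no prerequisites, so it is first.
B and H are both available; B has the earlier label → B.
H needed A, now all done → H.
D and F are both available; D has the earlier label → D.
Next only F has its prerequisites met → F.
Ready: E and G. E has the earlier label → E.
That leaves G as the only ready step → G.
C needed G, now all done → C.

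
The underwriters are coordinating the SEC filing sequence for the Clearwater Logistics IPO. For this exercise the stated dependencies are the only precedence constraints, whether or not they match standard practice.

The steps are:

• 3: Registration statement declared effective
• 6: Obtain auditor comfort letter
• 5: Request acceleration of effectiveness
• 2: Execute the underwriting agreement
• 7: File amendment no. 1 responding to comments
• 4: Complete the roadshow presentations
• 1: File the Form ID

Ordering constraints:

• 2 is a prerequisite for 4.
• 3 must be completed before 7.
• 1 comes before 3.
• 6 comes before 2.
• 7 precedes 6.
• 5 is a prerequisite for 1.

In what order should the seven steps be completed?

5, 1, 3, 7, 6, 2, 4

5 has no prerequisites → 5 first.
1 is the only step now ready → 1.
3 needed 1, now all done → 3.
Next only 7 has its prerequisites met → 7.
Next only 6 has its prerequisites met → 6.
That leaves 2 as the only ready step → 2.
4 is the only step now ready → 4.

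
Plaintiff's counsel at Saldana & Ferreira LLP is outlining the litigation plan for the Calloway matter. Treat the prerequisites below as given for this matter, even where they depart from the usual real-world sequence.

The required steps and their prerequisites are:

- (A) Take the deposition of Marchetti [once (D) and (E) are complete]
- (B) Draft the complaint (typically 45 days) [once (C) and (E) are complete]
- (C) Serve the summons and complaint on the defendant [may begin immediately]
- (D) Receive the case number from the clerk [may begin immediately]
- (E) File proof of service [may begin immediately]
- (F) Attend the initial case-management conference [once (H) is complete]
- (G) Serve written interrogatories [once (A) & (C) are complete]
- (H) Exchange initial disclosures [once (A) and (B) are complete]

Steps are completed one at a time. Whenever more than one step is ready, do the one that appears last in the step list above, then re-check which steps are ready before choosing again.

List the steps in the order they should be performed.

Nothing is required for (E), (D) and (C). (E) is listed later → (E) first.
Ready: (D) and (C). (D) is listed later → (D).
(A) now also ready, so the ready set is {(C), (A)}; (C) is listed later → (C).
(B) now also ready, so the ready set is {(B), (A)}; (B) is listed later → (B).
That leaves (A) as the only ready step → (A).
Ready: (H) and (G). (H) is listed later → (H).
(G) and (F) are both available; (G) is listed later → (G).
(F) is the only step now ready → (F).

(E) (D) (C) (B) (A) (H) (G) (F)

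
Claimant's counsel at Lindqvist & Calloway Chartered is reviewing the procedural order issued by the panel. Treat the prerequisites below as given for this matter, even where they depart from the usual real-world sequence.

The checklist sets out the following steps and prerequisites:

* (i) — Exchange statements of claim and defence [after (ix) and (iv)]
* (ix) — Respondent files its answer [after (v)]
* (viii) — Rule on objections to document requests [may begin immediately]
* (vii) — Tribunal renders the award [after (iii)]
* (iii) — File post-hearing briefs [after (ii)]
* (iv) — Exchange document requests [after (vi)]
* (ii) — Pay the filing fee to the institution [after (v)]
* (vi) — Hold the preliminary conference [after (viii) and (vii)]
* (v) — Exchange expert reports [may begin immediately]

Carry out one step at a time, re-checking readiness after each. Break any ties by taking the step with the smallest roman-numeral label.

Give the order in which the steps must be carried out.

(v) and (viii) have no prerequisites; (v) has the earlier label, so (v) is first.
(ii) and (ix) now also ready, so the ready set is {(ii), (viii), (ix)}; (ii) has the earlier label → (ii).
(iii) now also ready, so the ready set is {(iii), (viii), (ix)}; (iii) has the earlier label → (iii).
(vii) now also ready, so the ready set is {(vii), (viii), (ix)}; (vii) has the earlier label → (vii).
Ready: (viii) and (ix). (viii) has the earlier label → (viii).
(vi) and (ix) are both available; (vi) has the earlier label → (vi).
(iv) and (ix) are both available; (iv) has the earlier label → (iv).
(ix) needed (v), now all done → (ix).
(i) needed (iv) and (ix), now all done → (i).

(v) (ii) (iii) (vii) (viii) (vi) (iv) (ix) (i)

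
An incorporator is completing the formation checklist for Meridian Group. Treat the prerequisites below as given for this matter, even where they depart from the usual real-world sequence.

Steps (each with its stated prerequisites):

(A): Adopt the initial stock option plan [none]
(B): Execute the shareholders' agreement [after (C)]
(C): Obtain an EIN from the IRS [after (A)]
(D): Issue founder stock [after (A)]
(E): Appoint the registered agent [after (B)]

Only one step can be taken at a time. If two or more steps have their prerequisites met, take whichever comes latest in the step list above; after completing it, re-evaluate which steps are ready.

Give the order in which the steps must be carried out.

(A) is the only step with nothing outstanding, so it goes first.
(D) and (C) are both available; (D) is listed later → (D).
(C) is the only step now ready → (C).
That leaves (B) as the only ready step → (B).
That leaves (E) as the only ready step → (E).

(A), (D), (C), (B), (E)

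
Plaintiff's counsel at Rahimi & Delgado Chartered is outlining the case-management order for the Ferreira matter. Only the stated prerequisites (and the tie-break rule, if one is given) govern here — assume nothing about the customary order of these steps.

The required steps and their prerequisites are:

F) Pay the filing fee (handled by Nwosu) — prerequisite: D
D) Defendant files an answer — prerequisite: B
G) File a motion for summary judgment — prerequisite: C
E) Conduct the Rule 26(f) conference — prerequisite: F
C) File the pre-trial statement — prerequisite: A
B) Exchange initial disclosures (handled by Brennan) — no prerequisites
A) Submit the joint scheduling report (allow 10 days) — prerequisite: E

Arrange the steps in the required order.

B, D, F, E, A, C, G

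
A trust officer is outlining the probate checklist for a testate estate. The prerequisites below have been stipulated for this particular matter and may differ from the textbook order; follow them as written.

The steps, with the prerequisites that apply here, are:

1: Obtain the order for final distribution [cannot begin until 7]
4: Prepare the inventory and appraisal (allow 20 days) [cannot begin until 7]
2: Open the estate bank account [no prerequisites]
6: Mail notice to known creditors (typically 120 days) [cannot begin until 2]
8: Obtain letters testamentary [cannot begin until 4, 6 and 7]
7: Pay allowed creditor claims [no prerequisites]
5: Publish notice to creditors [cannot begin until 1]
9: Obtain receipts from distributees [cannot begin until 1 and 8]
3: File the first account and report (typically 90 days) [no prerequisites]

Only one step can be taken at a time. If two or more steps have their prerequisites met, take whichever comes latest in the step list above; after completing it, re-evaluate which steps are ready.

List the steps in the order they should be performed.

3, 7 and 2 have no prerequisites; 3 is listed later, so 3 is first.
7 and 2 are both available; 7 is listed later → 7.
4 and 1 now also ready, so the ready set is {2, 4, 1}; 2 is listed later → 2.
Ready: 6, 4 and 1. 6 is listed later → 6.
Ready: 4 and 1. 4 is listed later → 4.
8 now also ready, so the ready set is {8, 1}; 8 is listed later → 8.
That leaves 1 as the only ready step → 1.
Now 9 and 5 have their prerequisites met. 9 is listed later, so 9 next.
Next only 5 has its prerequisites met → 5.

3 7 2 6 4 8 1 9 5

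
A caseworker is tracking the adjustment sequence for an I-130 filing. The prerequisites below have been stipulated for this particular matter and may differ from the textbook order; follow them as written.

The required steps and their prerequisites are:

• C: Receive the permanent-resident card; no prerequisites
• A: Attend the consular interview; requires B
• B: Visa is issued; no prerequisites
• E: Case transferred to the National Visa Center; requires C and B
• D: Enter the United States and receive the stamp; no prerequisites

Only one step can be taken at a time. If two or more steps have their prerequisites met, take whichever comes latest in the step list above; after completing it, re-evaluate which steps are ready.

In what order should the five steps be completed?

D, B, A, C, E

Nothing is required for D, B and C. D is listed later → D first.
B and C are both available; B is listed later → B.
A now also ready, so the ready set is {A, C}; A is listed later → A.
Next only C has its prerequisites met → C.
E is the only step now ready → E.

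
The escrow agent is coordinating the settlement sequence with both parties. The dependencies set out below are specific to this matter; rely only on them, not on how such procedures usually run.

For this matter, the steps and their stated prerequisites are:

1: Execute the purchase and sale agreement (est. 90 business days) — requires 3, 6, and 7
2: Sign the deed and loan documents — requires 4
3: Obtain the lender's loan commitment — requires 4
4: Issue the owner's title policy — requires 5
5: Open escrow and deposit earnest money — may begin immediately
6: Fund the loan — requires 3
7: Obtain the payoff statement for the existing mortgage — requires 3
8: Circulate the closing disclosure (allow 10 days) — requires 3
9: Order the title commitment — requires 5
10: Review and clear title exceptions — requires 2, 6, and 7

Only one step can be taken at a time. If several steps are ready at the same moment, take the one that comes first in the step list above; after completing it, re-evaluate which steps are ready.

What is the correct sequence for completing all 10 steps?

5 has no prerequisites → 5 first.
Now 4 and 9 have their prerequisites met. 4 is listed earlier, so 4 next.
2 and 3 now also ready, so the ready set is {2, 3, 9}; 2 is listed earlier → 2.
Ready: 3 and 9. 3 is listed earlier → 3.
6, 7 and 8 now also ready, so the ready set is {6, 7, 8, 9}; 6 is listed earlier → 6.
Now 7, 8 and 9 have their prerequisites met. 7 is listed earlier, so 7 next.
1 and 10 now also ready, so the ready set is {1, 8, 9, 10}; 1 is listed earlier → 1.
Now 8, 9 and 10 have their prerequisites met. 8 is listed earlier, so 8 next.
Ready: 9 and 10. 9 is listed earlier → 9.
10 is the only step now ready → 10.

5 → 4 → 2 → 3 → 6 → 7 → 1 → 8 → 9 → 10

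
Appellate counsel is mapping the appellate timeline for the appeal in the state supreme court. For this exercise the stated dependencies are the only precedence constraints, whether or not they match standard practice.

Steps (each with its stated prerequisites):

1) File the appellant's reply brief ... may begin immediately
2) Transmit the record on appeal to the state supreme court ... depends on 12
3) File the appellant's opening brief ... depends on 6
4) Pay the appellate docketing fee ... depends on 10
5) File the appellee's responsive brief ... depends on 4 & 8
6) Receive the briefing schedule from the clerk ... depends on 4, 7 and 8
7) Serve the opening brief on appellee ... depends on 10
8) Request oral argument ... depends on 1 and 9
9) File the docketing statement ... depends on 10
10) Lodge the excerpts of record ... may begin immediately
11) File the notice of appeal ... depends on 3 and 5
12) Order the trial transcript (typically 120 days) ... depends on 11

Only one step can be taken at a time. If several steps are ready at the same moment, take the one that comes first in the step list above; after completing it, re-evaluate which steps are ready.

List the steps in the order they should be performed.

Nothing is required for 1 and 10. 1 is listed earlier → 1 first.
Next only 10 has its prerequisites met → 10.
Ready: 4, 7 and 9. 4 is listed earlier → 4.
Ready: 7 and 9. 7 is listed earlier → 7.
Next only 9 has its prerequisites met → 9.
8 needed 1 and 9, now all done → 8.
Ready: 5 and 6. 5 is listed earlier → 5.
6 needed 4, 7 and 8, now all done → 6.
That leaves 3 as the only ready step → 3.
11 is the only step now ready → 11.
12 needed 11, now all done → 12.
2 needed 12, now all done → 2.

1, 10, 4, 7, 9, 8, 5, 6, 3, 11, 12, 2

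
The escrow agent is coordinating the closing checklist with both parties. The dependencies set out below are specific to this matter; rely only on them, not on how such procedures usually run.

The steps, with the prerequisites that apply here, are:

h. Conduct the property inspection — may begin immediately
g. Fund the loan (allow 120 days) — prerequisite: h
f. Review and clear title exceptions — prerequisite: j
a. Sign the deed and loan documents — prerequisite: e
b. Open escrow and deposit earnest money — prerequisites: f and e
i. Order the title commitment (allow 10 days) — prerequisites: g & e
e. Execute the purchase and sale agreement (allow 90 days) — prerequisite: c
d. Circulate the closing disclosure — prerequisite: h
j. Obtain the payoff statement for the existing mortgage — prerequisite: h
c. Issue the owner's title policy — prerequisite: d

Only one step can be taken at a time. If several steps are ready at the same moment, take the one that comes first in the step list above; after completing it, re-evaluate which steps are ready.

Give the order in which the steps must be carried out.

Only h has no prerequisites, so it is first.
Now g, d and j have their prerequisites met. g is listed earlier, so g next.
Now d and j have their prerequisites met. d is listed earlier, so d next.
j and c are both available; j is listed earlier → j.
f now also ready, so the ready set is {f, c}; f is listed earlier → f.
That leaves c as the only ready step → c.
That leaves e as the only ready step → e.
Ready: a, b and i. a is listed earlier → a.
Now b and i have their prerequisites met. b is listed earlier, so b next.
i needed g and e, now all done → i.

h, g, d, j, f, c, e, a, b, i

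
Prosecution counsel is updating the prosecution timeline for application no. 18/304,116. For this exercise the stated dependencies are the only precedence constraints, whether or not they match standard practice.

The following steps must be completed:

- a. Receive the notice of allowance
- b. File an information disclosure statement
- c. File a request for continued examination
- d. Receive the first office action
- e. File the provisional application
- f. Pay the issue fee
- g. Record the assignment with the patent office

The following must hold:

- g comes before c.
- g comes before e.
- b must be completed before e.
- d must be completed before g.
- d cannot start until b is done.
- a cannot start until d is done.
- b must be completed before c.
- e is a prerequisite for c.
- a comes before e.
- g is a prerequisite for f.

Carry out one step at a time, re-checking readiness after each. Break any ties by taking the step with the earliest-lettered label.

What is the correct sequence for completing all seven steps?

Only b has no prerequisites, so it is first.
d needed b, now all done → d.
Now a and g have their prerequisites met. a has the earlier label, so a next.
g needed d, now all done → g.
Now e and f have their prerequisites met. e has the earlier label, so e next.
c now also ready, so the ready set is {c, f}; c has the earlier label → c.
f is the only step now ready → f.

b → d → a → g → e → c → f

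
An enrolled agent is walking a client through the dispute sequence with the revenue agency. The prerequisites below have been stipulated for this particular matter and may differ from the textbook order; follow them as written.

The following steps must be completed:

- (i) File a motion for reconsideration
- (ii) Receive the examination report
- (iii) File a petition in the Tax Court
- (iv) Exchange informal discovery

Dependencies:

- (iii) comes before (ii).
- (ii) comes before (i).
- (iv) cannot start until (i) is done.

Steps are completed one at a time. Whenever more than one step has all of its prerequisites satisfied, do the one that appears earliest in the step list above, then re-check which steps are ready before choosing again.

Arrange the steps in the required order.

(iii) has no prerequisites → (iii) first.
(ii) needed (iii), now all done → (ii).
(i) needed (ii), now all done → (i).
(iv) is the only step now ready → (iv).

(iii), (ii), (i), (iv)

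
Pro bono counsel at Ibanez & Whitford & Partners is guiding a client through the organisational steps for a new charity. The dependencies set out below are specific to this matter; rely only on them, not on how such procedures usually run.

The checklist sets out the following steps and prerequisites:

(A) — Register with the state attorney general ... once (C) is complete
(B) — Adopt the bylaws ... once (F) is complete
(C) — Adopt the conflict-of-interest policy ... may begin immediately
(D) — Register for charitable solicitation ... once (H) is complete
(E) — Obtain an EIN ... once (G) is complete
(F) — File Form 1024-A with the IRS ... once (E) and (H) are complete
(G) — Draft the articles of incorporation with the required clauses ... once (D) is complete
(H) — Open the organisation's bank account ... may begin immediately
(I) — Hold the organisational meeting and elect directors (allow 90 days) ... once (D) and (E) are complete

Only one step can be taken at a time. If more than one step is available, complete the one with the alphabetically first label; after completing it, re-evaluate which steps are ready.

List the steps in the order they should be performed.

(C), (A), (H), (D), (G), (E), (F), (B), (I)

(C) and (H) have no prerequisites; (C) has the earlier label, so (C) is first.
(A) now also ready, so the ready set is {(A), (H)}; (A) has the earlier label → (A).
Next only (H) has its prerequisites met → (H).
That leaves (D) as the only ready step → (D).
(G) needed (D), now all done → (G).
(E) needed (G), now all done → (E).
Now (F) and (I) have their prerequisites met. (F) has the earlier label, so (F) next.
Now (B) and (I) have their prerequisites met. (B) has the earlier label, so (B) next.
(I) needed (D) and (E), now all done → (I).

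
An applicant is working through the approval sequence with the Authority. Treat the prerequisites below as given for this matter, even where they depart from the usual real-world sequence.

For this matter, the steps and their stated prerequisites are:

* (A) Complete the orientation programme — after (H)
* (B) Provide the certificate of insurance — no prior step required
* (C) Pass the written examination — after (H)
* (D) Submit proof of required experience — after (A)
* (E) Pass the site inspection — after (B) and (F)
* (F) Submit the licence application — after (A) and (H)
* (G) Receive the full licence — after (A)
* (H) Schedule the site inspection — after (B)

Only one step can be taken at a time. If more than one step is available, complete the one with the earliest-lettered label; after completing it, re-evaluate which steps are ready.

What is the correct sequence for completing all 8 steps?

(B), (H), (A), (C), (D), (F), (E), (G)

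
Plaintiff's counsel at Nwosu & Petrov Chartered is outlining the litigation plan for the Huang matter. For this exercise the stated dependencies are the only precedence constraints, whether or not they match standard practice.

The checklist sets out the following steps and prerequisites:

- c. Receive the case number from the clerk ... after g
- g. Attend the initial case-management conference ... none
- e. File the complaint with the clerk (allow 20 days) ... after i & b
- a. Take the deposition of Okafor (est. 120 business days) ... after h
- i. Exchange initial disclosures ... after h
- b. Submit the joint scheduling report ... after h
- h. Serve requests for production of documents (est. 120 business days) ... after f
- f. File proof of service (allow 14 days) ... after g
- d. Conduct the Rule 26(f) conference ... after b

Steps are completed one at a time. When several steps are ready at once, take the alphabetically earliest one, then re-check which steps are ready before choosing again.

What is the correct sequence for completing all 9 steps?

g, c, f, h, a, b, d, i, e

g has no prerequisites → g first.
c and f are both available; c has the earlier label → c.
f needed g, now all done → f.
h needed f, now all done → h.
Now a, b and i have their prerequisites met. a has the earlier label, so a next.
Now b and i have their prerequisites met. b has the earlier label, so b next.
d and i are both available; d has the earlier label → d.
That leaves i as the only ready step → i.
Next only e has its prerequisites met → e.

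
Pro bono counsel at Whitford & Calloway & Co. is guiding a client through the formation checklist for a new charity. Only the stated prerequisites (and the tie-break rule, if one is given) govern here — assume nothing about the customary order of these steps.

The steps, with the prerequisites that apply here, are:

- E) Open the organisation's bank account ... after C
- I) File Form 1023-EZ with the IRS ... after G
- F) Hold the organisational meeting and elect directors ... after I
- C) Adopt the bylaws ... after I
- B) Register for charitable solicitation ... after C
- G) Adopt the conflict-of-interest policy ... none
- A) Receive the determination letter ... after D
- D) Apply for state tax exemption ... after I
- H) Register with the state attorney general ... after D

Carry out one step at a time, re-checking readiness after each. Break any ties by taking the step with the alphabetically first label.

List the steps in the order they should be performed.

G, I, C, B, D, A, E, F, H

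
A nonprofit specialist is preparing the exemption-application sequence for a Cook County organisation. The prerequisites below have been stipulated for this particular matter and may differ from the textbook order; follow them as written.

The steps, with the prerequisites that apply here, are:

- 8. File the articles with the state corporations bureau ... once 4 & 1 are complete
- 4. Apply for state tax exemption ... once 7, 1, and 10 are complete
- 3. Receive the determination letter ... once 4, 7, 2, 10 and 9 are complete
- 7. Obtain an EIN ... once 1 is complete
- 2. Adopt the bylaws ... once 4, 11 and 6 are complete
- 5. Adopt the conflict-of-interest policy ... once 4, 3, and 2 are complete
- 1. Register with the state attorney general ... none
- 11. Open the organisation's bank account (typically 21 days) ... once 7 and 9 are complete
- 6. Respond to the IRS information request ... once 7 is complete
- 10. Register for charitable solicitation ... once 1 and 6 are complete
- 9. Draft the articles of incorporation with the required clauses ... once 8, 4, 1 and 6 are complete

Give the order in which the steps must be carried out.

Only 1 has no prerequisites, so it is first.
Next only 7 has its prerequisites met → 7.
Next only 6 has its prerequisites met → 6.
10 needed 1 and 6, now all done → 10.
That leaves 4 as the only ready step → 4.
8 needed 4 and 1, now all done → 8.
Next only 9 has its prerequisites met → 9.
11 is the only step now ready → 11.
2 needed 4, 11 and 6, now all done → 2.
3 is the only step now ready → 3.
That leaves 5 as the only ready step → 5.

1 → 7 → 6 → 10 → 4 → 8 → 9 → 11 → 2 → 3 → 5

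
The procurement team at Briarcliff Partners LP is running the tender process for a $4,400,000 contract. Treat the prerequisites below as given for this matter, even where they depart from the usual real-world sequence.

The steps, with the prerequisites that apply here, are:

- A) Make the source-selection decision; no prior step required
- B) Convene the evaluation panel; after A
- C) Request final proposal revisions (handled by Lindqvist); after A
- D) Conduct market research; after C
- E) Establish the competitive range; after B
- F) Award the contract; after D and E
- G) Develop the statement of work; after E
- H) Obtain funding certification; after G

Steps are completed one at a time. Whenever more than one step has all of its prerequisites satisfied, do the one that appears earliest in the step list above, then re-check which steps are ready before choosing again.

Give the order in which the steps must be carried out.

A has no prerequisites → A first.
Ready: B and C. B is listed earlier → B.
E now also ready, so the ready set is {C, E}; C is listed earlier → C.
D and E are both available; D is listed earlier → D.
That leaves E as the only ready step → E.
Ready: F and G. F is listed earlier → F.
G needed E, now all done → G.
H needed G, now all done → H.

A, B, C, D, E, F, G, H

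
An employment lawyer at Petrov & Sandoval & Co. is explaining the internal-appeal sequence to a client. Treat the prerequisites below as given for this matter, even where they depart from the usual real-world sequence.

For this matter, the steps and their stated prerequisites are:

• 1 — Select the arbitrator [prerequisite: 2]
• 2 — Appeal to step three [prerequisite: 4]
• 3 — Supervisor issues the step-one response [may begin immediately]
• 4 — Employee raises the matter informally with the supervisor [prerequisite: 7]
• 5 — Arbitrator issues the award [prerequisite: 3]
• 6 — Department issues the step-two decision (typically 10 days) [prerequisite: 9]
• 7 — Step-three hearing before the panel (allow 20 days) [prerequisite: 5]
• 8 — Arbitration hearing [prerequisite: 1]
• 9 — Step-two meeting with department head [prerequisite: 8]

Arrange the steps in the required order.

3, 5, 7, 4, 2, 1, 8, 9, 6

3 has no prerequisites → 3 first.
That leaves 5 as the only ready step → 5.
That leaves 7 as the only ready step → 7.
Next only 4 has its prerequisites met → 4.
Next only 2 has its prerequisites met → 2.
Next only 1 has its prerequisites met → 1.
Next only 8 has its prerequisites met → 8.
That leaves 9 as the only ready step → 9.
Next only 6 has its prerequisites met → 6.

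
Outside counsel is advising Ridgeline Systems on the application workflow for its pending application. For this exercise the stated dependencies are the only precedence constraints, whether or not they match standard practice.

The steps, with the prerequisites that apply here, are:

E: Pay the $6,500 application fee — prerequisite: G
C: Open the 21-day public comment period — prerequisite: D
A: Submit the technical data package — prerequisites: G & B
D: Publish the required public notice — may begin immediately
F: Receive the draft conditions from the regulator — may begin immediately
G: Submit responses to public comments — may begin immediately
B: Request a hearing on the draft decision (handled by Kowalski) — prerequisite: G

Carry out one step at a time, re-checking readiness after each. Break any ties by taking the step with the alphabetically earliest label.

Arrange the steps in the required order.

D, F and G have no prerequisites; D has the earlier label, so D is first.
C, F and G are all available; C has the earlier label → C.
Ready: F and G. F has the earlier label → F.
Next only G has its prerequisites met → G.
Now B and E have their prerequisites met. B has the earlier label, so B next.
Ready: A and E. A has the earlier label → A.
Next only E has its prerequisites met → E.

D, C, F, G, B, A, E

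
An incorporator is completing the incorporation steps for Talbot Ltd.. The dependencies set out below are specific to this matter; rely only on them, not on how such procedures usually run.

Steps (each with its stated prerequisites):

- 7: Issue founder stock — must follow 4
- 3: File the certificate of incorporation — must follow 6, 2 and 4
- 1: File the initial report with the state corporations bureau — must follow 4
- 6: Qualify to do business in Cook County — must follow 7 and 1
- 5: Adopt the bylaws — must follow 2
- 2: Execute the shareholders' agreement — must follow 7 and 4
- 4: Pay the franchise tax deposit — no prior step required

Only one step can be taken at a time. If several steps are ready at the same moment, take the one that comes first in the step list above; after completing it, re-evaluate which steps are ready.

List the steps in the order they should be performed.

4 is the only step with nothing outstanding, so it goes first.
7 and 1 are both available; 7 is listed earlier → 7.
1 and 2 are both available; 1 is listed earlier → 1.
Now 6 and 2 have their prerequisites met. 6 is listed earlier, so 6 next.
2 is the only step now ready → 2.
Ready: 3 and 5. 3 is listed earlier → 3.
5 is the only step now ready → 5.

4, 7, 1, 6, 2, 3, 5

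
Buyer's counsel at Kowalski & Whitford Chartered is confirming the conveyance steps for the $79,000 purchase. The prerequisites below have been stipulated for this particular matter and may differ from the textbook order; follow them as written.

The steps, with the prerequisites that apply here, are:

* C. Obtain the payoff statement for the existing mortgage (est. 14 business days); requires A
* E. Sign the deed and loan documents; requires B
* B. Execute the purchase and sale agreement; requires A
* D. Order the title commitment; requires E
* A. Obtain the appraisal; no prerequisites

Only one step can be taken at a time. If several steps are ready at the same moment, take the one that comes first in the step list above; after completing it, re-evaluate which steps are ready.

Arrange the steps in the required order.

Only A has no prerequisites, so it is first.
Now C and B have their prerequisites met. C is listed earlier, so C next.
B is the only step now ready → B.
Next only E has its prerequisites met → E.
Next only D has its prerequisites met → D.

A C B E D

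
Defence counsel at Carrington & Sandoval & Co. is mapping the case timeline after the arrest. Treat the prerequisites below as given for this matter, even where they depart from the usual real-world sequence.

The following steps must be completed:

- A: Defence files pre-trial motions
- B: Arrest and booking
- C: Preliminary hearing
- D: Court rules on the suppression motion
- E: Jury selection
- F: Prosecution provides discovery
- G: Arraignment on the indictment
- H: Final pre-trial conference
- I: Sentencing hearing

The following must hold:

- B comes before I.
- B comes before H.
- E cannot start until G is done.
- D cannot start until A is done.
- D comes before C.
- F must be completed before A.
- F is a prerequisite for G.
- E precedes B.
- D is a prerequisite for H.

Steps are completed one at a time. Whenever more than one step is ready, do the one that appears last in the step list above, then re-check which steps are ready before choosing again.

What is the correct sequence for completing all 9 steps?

F is the only step with nothing outstanding, so it goes first.
G and A are both available; G is listed later → G.
E now also ready, so the ready set is {E, A}; E is listed later → E.
B and A are both available; B is listed later → B.
I now also ready, so the ready set is {I, A}; I is listed later → I.
Next only A has its prerequisites met → A.
That leaves D as the only ready step → D.
Now H and C have their prerequisites met. H is listed later, so H next.
Next only C has its prerequisites met → C.

F → G → E → B → I → A → D → H → C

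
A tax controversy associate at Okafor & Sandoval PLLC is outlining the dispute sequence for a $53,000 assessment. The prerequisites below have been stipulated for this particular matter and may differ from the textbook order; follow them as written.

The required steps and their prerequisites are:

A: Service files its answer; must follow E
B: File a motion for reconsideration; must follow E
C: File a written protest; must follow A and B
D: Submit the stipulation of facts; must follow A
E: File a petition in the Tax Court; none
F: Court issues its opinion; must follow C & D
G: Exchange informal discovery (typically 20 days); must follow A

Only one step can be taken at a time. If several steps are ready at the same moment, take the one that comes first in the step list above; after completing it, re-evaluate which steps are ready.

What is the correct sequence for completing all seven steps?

E A B C D F G

Only E has no prerequisites, so it is first.
Ready: A and B. A is listed earlier → A.
Ready: B, D and G. B is listed earlier → B.
C now also ready, so the ready set is {C, D, G}; C is listed earlier → C.
Ready: D and G. D is listed earlier → D.
F now also ready, so the ready set is {F, G}; F is listed earlier → F.
G is the only step now ready → G.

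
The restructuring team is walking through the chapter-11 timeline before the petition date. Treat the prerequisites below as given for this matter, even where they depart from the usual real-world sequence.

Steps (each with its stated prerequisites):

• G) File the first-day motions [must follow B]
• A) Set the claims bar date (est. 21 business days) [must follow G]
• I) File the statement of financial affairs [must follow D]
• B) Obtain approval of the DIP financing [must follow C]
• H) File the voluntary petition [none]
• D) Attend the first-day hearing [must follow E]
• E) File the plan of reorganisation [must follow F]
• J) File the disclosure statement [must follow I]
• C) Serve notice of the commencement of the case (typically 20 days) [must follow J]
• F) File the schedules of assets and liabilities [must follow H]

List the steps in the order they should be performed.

H → F → E → D → I → J → C → B → G → A

H is the only step with nothing outstanding, so it goes first.
F needed H, now all done → F.
E is the only step now ready → E.
D needed E, now all done → D.
I needed D, now all done → I.
J is the only step now ready → J.
That leaves C as the only ready step → C.
B needed C, now all done → B.
G needed B, now all done → G.
A needed G, now all done → A.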